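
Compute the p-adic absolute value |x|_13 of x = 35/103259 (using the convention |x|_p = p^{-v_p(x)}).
|35/103259|_13 = 2197

Step 1 — compute v_13(x) by factoring powers of 13 out of the numerator and denominator: v_13(35/103259) = -3. Step 2 — apply |x|_p = p^{-v_p(x)} = 13^{3} = 2197.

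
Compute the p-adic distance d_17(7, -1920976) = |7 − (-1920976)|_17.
d_17(7, -1920976) = 1/83521

Step 1 — x − y = 7 − (-1920976) = 1920983. Step 2 — v_17(1920983) = 4 (factor: 1920983 = (17^4 · 23); the sign does not affect v_p). Step 3 — |x − y|_17 = 17^{-4} = 1/83521.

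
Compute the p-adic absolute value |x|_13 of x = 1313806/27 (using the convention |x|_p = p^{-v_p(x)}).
|1313806/27|_13 = 1/28561

Step 1 — compute v_13(x) by factoring powers of 13 out of the numerator and denominator: v_13(1313806/27) = 4. Step 2 — apply |x|_p = p^{-v_p(x)} = 13^{-4} = 1/28561.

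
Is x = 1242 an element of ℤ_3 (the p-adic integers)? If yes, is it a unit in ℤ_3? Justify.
x ∈ ℤ_3 but not a unit; v_3(x) = 3 > 0

ℤ_3 = {x ∈ ℚ_3 : v_3(x) ≥ 0} and ℤ_3^× = {x ∈ ℤ_3 : v_3(x) = 0}. Here v_3(1242) = v_3(num) − v_3(den) = 3; compare against these criteria.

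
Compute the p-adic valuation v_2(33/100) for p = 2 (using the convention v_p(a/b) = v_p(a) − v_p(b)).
v_2(33/100) = -2

Factor powers of 2 from the numerator and denominator of the reduced fraction: 33 = 2^0 · 33 and 100 = 2^2 · 25. Apply v_p(a/b) = v_p(a) − v_p(b): v_2(33/100) = 0 − 2 = -2.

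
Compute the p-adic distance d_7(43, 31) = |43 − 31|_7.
d_7(43, 31) = 1

Step 1 — x − y = 43 − 31 = 12. Step 2 — v_7(12) = 0 (factor: 12 = (7^0 · 12); the sign does not affect v_p). Step 3 — |x − y|_7 = 7^{0} = 1.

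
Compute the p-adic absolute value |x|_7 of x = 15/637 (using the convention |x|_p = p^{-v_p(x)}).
|15/637|_7 = 49

Step 1 — compute v_7(x) by factoring powers of 7 out of the numerator and denominator: v_7(15/637) = -2. Step 2 — apply |x|_p = p^{-v_p(x)} = 7^{2} = 49.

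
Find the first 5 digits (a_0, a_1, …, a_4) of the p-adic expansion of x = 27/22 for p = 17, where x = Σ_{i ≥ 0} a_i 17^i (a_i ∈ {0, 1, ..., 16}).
(a_0, …, a_4) = (2, 10, 11, 14, 3)

v_17(27/22) = 0 (numerator and denominator both coprime to 17), so x ∈ ℤ_17^×. Compute digits iteratively via a_i = x_i mod 17, x_{i+1} = (x_i − a_i)/17, with x_0 = x:
  x_0 = 27/22;  a_0 = 2;  x_1 = (x_0 − 2)/17 = -1/22
  x_1 = -1/22;  a_1 = 10;  x_2 = (x_1 − 10)/17 = -13/22
  x_2 = -13/22;  a_2 = 11;  x_3 = (x_2 − 11)/17 = -15/22
  x_3 = -15/22;  a_3 = 14;  x_4 = (x_3 − 14)/17 = -19/22
  x_4 = -19/22;  a_4 = 3;  x_5 = (x_4 − 3)/17 = -5/22
Digits: (2, 10, 11, 14, 3).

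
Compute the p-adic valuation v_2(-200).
v_2(-200) = 3

v_2(n) is the largest exponent k such that 2^k divides n. Factor out: -200 = -2^3 · 25. (Sign doesn't affect v_p.) So v_2(-200) = 3.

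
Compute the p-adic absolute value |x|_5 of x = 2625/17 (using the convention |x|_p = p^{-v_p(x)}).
|2625/17|_5 = 1/125

Step 1 — compute v_5(x) by factoring powers of 5 out of the numerator and denominator: v_5(2625/17) = 3. Step 2 — apply |x|_p = p^{-v_p(x)} = 5^{-3} = 1/125.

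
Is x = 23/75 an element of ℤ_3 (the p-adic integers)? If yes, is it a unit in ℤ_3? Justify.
x ∉ ℤ_3 (v_3(x) = -1 < 0)

ℤ_3 = {x ∈ ℚ_3 : v_3(x) ≥ 0} and ℤ_3^× = {x ∈ ℤ_3 : v_3(x) = 0}. Here v_3(23/75) = v_3(num) − v_3(den) = -1; compare against these criteria.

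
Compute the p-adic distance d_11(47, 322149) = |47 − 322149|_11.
d_11(47, 322149) = 1/161051

Step 1 — x − y = 47 − 322149 = -322102. Step 2 — v_11(-322102) = 5 (factor: -322102 = −(11^5 · 2); the sign does not affect v_p). Step 3 — |x − y|_11 = 11^{-5} = 1/161051.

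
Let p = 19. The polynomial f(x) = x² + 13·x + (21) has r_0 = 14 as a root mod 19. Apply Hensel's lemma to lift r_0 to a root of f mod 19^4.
r_3 = 109986 (mod 130321)

Hensel: r_{i+1} = r_i − f(r_i)·(f′(r_i))^{-1} mod 19^{i+2}, f′(x) = 2x + 13. Iterate:
  r_0 = 14 (mod 19)
  r_1 = 242 (mod 361)
  r_2 = 242 (mod 6859)
  r_3 = 109986 (mod 130321)
Final: r = 109986 satisfies f(r) ≡ 0 mod 19^4.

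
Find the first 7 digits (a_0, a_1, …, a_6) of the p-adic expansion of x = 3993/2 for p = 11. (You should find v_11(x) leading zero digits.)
(a_0, …, a_6) = (0, 0, 0, 7, 5, 5, 5)

v_11(3993/2) = 3, so a_0 = ... = a_2 = 0. Factor out: x = 11^3 · u with u = 3/2 a unit in ℤ_11. Expand u iteratively via a_{v+i} = u_i mod 11, u_{i+1} = (u_i − a_{v+i})/11:
  u_0 = 3/2;  a_3 = 7;  u_1 = (u_0 − 7)/11 = -1/2
  u_1 = -1/2;  a_4 = 5;  u_2 = (u_1 − 5)/11 = -1/2
  u_2 = -1/2;  a_5 = 5;  u_3 = (u_2 − 5)/11 = -1/2
  u_3 = -1/2;  a_6 = 5;  u_4 = (u_3 − 5)/11 = -1/2
Digits: (0, 0, 0, 7, 5, 5, 5).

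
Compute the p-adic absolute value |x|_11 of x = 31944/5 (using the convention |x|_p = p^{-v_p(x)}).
|31944/5|_11 = 1/1331

Step 1 — compute v_11(x) by factoring powers of 11 out of the numerator and denominator: v_11(31944/5) = 3. Step 2 — apply |x|_p = p^{-v_p(x)} = 11^{-3} = 1/1331.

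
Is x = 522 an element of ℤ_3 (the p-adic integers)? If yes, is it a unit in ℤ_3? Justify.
x ∈ ℤ_3 but not a unit; v_3(x) = 2 > 0

ℤ_3 = {x ∈ ℚ_3 : v_3(x) ≥ 0} and ℤ_3^× = {x ∈ ℤ_3 : v_3(x) = 0}. Here v_3(522) = v_3(num) − v_3(den) = 2; compare against these criteria.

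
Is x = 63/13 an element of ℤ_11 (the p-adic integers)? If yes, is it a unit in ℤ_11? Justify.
x ∈ ℤ_11^× (unit); v_11(x) = 0

ℤ_11 = {x ∈ ℚ_11 : v_11(x) ≥ 0} and ℤ_11^× = {x ∈ ℤ_11 : v_11(x) = 0}. Here v_11(63/13) = v_11(num) − v_11(den) = 0; compare against these criteria.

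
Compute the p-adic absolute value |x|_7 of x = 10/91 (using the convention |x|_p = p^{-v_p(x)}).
|10/91|_7 = 7

Step 1 — compute v_7(x) by factoring powers of 7 out of the numerator and denominator: v_7(10/91) = -1. Step 2 — apply |x|_p = p^{-v_p(x)} = 7^{1} = 7.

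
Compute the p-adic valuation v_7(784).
v_7(784) = 2

v_7(n) is the largest exponent k such that 7^k divides n. Factor out: 784 = 7^2 · 16. (Sign doesn't affect v_p.) So v_7(784) = 2.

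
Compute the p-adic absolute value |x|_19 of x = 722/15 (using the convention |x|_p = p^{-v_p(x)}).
|722/15|_19 = 1/361

Step 1 — compute v_19(x) by factoring powers of 19 out of the numerator and denominator: v_19(722/15) = 2. Step 2 — apply |x|_p = p^{-v_p(x)} = 19^{-2} = 1/361.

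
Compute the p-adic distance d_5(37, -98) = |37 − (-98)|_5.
d_5(37, -98) = 1/5

Step 1 — x − y = 37 − (-98) = 135. Step 2 — v_5(135) = 1 (factor: 135 = (5^1 · 27); the sign does not affect v_p). Step 3 — |x − y|_5 = 5^{-1} = 1/5.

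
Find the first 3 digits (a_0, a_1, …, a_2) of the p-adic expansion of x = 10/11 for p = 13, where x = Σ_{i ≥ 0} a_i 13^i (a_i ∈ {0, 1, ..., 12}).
(a_0, …, a_2) = (8, 3, 8)

v_13(10/11) = 0 (numerator and denominator both coprime to 13), so x ∈ ℤ_13^×. Compute digits iteratively via a_i = x_i mod 13, x_{i+1} = (x_i − a_i)/13, with x_0 = x:
  x_0 = 10/11;  a_0 = 8;  x_1 = (x_0 − 8)/13 = -6/11
  x_1 = -6/11;  a_1 = 3;  x_2 = (x_1 − 3)/13 = -3/11
  x_2 = -3/11;  a_2 = 8;  x_3 = (x_2 − 8)/13 = -7/11
Digits: (8, 3, 8).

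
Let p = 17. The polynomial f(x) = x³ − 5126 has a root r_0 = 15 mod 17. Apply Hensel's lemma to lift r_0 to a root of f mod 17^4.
r_3 = 24461 (mod 83521)

Hensel: r_{i+1} = r_i − f(r_i)/f′(r_i) mod 17^{i+2}, where f′(x) = 3x². Iterate:
  r_0 = 15 (mod 17)
  r_1 = 185 (mod 289)
  r_2 = 4809 (mod 4913)
  r_3 = 24461 (mod 83521)
Final: r = 24461 with f(r) ≡ 0 mod 17^4.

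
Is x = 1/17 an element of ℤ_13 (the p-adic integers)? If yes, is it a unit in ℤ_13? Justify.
x ∈ ℤ_13^× (unit); v_13(x) = 0

ℤ_13 = {x ∈ ℚ_13 : v_13(x) ≥ 0} and ℤ_13^× = {x ∈ ℤ_13 : v_13(x) = 0}. Here v_13(1/17) = v_13(num) − v_13(den) = 0; compare against these criteria.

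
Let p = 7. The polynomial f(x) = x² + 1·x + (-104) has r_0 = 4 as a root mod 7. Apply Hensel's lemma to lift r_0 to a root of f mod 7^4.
r_3 = 1418 (mod 2401)

Hensel: r_{i+1} = r_i − f(r_i)·(f′(r_i))^{-1} mod 7^{i+2}, f′(x) = 2x + 1. Iterate:
  r_0 = 4 (mod 7)
  r_1 = 46 (mod 49)
  r_2 = 46 (mod 343)
  r_3 = 1418 (mod 2401)
Final: r = 1418 satisfies f(r) ≡ 0 mod 7^4.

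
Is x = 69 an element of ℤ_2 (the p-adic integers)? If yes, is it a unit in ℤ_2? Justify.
x ∈ ℤ_2^× (unit); v_2(x) = 0

ℤ_2 = {x ∈ ℚ_2 : v_2(x) ≥ 0} and ℤ_2^× = {x ∈ ℤ_2 : v_2(x) = 0}. Here v_2(69) = v_2(num) − v_2(den) = 0; compare against these criteria.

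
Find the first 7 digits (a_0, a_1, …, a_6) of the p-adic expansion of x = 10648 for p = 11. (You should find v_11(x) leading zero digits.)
(a_0, …, a_6) = (0, 0, 0, 8, 0, 0, 0)

v_11(10648) = 3, so a_0 = ... = a_2 = 0. Factor out: x = 11^3 · u with u = 8 a unit in ℤ_11. Expand u iteratively via a_{v+i} = u_i mod 11, u_{i+1} = (u_i − a_{v+i})/11:
  u_0 = 8;  a_3 = 8;  u_1 = (u_0 − 8)/11 = 0
  u_1 = 0;  a_4 = 0;  u_2 = (u_1 − 0)/11 = 0
  u_2 = 0;  a_5 = 0;  u_3 = (u_2 − 0)/11 = 0
  u_3 = 0;  a_6 = 0;  u_4 = (u_3 − 0)/11 = 0
Digits: (0, 0, 0, 8, 0, 0, 0).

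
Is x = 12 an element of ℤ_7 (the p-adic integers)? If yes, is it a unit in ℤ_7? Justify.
x ∈ ℤ_7^× (unit); v_7(x) = 0

ℤ_7 = {x ∈ ℚ_7 : v_7(x) ≥ 0} and ℤ_7^× = {x ∈ ℤ_7 : v_7(x) = 0}. Here v_7(12) = v_7(num) − v_7(den) = 0; compare against these criteria.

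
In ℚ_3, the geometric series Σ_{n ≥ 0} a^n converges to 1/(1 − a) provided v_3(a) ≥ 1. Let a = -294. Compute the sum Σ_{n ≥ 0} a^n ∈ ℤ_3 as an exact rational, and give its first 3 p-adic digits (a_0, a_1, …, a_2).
Σ a^n = 1/(1 − a) = 1/295;  first 3 digits = (1, 1, 1)

v_3(a) = 1 ≥ 1, so the series converges in ℤ_3 to 1/(1 − a) = 1/(1 − (-294)) = 1/295. Expand this rational in ℤ_3: compute digits iteratively via d_i = x_i mod 3, x_{i+1} = (x_i − d_i)/3. The first 3 digits are (1, 1, 1).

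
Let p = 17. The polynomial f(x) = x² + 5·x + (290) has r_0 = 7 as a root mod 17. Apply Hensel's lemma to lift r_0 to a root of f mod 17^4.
r_3 = 28142 (mod 83521)

Hensel: r_{i+1} = r_i − f(r_i)·(f′(r_i))^{-1} mod 17^{i+2}, f′(x) = 2x + 5. Iterate:
  r_0 = 7 (mod 17)
  r_1 = 109 (mod 289)
  r_2 = 3577 (mod 4913)
  r_3 = 28142 (mod 83521)
Final: r = 28142 satisfies f(r) ≡ 0 mod 17^4.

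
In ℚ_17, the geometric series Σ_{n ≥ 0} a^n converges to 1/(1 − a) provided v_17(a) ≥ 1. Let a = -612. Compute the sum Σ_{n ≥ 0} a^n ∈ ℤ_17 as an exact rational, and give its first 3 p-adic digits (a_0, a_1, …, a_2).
Σ a^n = 1/(1 − a) = 1/613;  first 3 digits = (1, 15, 1)

v_17(a) = 1 ≥ 1, so the series converges in ℤ_17 to 1/(1 − a) = 1/(1 − (-612)) = 1/613. Expand this rational in ℤ_17: compute digits iteratively via d_i = x_i mod 17, x_{i+1} = (x_i − d_i)/17. The first 3 digits are (1, 15, 1).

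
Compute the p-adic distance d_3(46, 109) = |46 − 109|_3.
d_3(46, 109) = 1/9

Step 1 — x − y = 46 − 109 = -63. Step 2 — v_3(-63) = 2 (factor: -63 = −(3^2 · 7); the sign does not affect v_p). Step 3 — |x − y|_3 = 3^{-2} = 1/9.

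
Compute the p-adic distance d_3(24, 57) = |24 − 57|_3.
d_3(24, 57) = 1/3

Step 1 — x − y = 24 − 57 = -33. Step 2 — v_3(-33) = 1 (factor: -33 = −(3^1 · 11); the sign does not affect v_p). Step 3 — |x − y|_3 = 3^{-1} = 1/3.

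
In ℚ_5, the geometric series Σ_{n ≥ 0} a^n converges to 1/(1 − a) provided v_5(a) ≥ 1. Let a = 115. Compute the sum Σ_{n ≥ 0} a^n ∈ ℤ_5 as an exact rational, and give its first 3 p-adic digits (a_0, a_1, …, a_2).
Σ a^n = 1/(1 − a) = -1/114;  first 3 digits = (1, 3, 3)

v_5(a) = 1 ≥ 1, so the series converges in ℤ_5 to 1/(1 − a) = 1/(1 − 115) = -1/114. Expand this rational in ℤ_5: compute digits iteratively via d_i = x_i mod 5, x_{i+1} = (x_i − d_i)/5. The first 3 digits are (1, 3, 3).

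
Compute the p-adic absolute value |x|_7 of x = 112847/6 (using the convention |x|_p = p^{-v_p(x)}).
|112847/6|_7 = 1/2401

Step 1 — compute v_7(x) by factoring powers of 7 out of the numerator and denominator: v_7(112847/6) = 4. Step 2 — apply |x|_p = p^{-v_p(x)} = 7^{-4} = 1/2401.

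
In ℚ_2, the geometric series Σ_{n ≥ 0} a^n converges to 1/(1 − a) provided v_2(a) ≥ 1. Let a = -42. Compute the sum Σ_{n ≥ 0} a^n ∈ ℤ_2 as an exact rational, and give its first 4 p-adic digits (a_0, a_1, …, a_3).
Σ a^n = 1/(1 − a) = 1/43;  first 4 digits = (1, 1, 0, 0)

v_2(a) = 1 ≥ 1, so the series converges in ℤ_2 to 1/(1 − a) = 1/(1 − (-42)) = 1/43. Expand this rational in ℤ_2: compute digits iteratively via d_i = x_i mod 2, x_{i+1} = (x_i − d_i)/2. The first 4 digits are (1, 1, 0, 0).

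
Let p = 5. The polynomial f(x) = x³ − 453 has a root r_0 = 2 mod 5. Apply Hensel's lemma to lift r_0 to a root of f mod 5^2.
r_1 = 12 (mod 25)

Hensel: r_{i+1} = r_i − f(r_i)/f′(r_i) mod 5^{i+2}, where f′(x) = 3x². Iterate:
  r_0 = 2 (mod 5)
  r_1 = 12 (mod 25)
Final: r = 12 with f(r) ≡ 0 mod 5^2.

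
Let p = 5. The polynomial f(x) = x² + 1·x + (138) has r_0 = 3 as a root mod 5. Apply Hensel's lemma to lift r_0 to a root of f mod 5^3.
r_2 = 53 (mod 125)

Hensel: r_{i+1} = r_i − f(r_i)·(f′(r_i))^{-1} mod 5^{i+2}, f′(x) = 2x + 1. Iterate:
  r_0 = 3 (mod 5)
  r_1 = 3 (mod 25)
  r_2 = 53 (mod 125)
Final: r = 53 satisfies f(r) ≡ 0 mod 5^3.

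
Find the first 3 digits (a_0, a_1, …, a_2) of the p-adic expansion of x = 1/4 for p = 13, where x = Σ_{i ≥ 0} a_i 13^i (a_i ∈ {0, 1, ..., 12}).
(a_0, …, a_2) = (10, 9, 9)

v_13(1/4) = 0 (numerator and denominator both coprime to 13), so x ∈ ℤ_13^×. Compute digits iteratively via a_i = x_i mod 13, x_{i+1} = (x_i − a_i)/13, with x_0 = x:
  x_0 = 1/4;  a_0 = 10;  x_1 = (x_0 − 10)/13 = -3/4
  x_1 = -3/4;  a_1 = 9;  x_2 = (x_1 − 9)/13 = -3/4
  x_2 = -3/4;  a_2 = 9;  x_3 = (x_2 − 9)/13 = -3/4
Digits: (10, 9, 9).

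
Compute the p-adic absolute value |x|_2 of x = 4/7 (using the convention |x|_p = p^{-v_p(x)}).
|4/7|_2 = 1/4

Step 1 — compute v_2(x) by factoring powers of 2 out of the numerator and denominator: v_2(4/7) = 2. Step 2 — apply |x|_p = p^{-v_p(x)} = 2^{-2} = 1/4.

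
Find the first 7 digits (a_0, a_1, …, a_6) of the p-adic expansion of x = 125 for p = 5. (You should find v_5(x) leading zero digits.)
(a_0, …, a_6) = (0, 0, 0, 1, 0, 0, 0)

v_5(125) = 3, so a_0 = ... = a_2 = 0. Factor out: x = 5^3 · u with u = 1 a unit in ℤ_5. Expand u iteratively via a_{v+i} = u_i mod 5, u_{i+1} = (u_i − a_{v+i})/5:
  u_0 = 1;  a_3 = 1;  u_1 = (u_0 − 1)/5 = 0
  u_1 = 0;  a_4 = 0;  u_2 = (u_1 − 0)/5 = 0
  u_2 = 0;  a_5 = 0;  u_3 = (u_2 − 0)/5 = 0
  u_3 = 0;  a_6 = 0;  u_4 = (u_3 − 0)/5 = 0
Digits: (0, 0, 0, 1, 0, 0, 0).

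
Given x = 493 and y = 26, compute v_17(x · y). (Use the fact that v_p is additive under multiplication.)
v_17(12818) = 1

v_p(x) = 1 (factor: 493 = 17^1 · 29); v_p(y) = 0 (factor: 26 = 17^0 · 26). Additivity: v_p(xy) = v_p(x) + v_p(y) = 1 + 0 = 1. (Direct check: xy = 12818 = 17^1 · (754).)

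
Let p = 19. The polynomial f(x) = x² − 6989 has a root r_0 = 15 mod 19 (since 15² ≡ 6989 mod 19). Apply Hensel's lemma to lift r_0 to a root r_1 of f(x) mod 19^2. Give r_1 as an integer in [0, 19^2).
r_1 = 72 (mod 361)

Hensel's recurrence: r_{i+1} = r_i − f(r_i)·(f′(r_i))^{-1} mod 19^{i+2}, with f′(x) = 2x. Iterate:
  r_0 = 15 (mod 19)
  r_1 = 72 (mod 361)
Final: r_1 = 72, and one checks f(r_1) ≡ 0 mod 19^2.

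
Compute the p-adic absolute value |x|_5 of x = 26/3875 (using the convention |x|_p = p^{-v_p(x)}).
|26/3875|_5 = 125

Step 1 — compute v_5(x) by factoring powers of 5 out of the numerator and denominator: v_5(26/3875) = -3. Step 2 — apply |x|_p = p^{-v_p(x)} = 5^{3} = 125.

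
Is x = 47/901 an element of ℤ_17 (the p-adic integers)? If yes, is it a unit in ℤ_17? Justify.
x ∉ ℤ_17 (v_17(x) = -1 < 0)

ℤ_17 = {x ∈ ℚ_17 : v_17(x) ≥ 0} and ℤ_17^× = {x ∈ ℤ_17 : v_17(x) = 0}. Here v_17(47/901) = v_17(num) − v_17(den) = -1; compare against these criteria.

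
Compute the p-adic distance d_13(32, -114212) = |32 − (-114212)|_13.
d_13(32, -114212) = 1/28561

Step 1 — x − y = 32 − (-114212) = 114244. Step 2 — v_13(114244) = 4 (factor: 114244 = (13^4 · 4); the sign does not affect v_p). Step 3 — |x − y|_13 = 13^{-4} = 1/28561.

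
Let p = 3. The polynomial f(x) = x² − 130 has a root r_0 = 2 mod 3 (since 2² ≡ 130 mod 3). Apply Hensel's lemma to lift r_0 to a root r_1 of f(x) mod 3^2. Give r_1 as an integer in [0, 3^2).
r_1 = 2 (mod 9)

Hensel's recurrence: r_{i+1} = r_i − f(r_i)·(f′(r_i))^{-1} mod 3^{i+2}, with f′(x) = 2x. Iterate:
  r_0 = 2 (mod 3)
  r_1 = 2 (mod 9)
Final: r_1 = 2, and one checks f(r_1) ≡ 0 mod 3^2.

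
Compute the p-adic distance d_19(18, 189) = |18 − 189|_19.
d_19(18, 189) = 1/19

Step 1 — x − y = 18 − 189 = -171. Step 2 — v_19(-171) = 1 (factor: -171 = −(19^1 · 9); the sign does not affect v_p). Step 3 — |x − y|_19 = 19^{-1} = 1/19.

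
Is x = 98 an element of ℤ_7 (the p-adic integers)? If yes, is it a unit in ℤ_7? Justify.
x ∈ ℤ_7 but not a unit; v_7(x) = 2 > 0

ℤ_7 = {x ∈ ℚ_7 : v_7(x) ≥ 0} and ℤ_7^× = {x ∈ ℤ_7 : v_7(x) = 0}. Here v_7(98) = v_7(num) − v_7(den) = 2; compare against these criteria.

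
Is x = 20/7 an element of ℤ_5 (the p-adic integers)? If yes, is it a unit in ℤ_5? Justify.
x ∈ ℤ_5 but not a unit; v_5(x) = 1 > 0

ℤ_5 = {x ∈ ℚ_5 : v_5(x) ≥ 0} and ℤ_5^× = {x ∈ ℤ_5 : v_5(x) = 0}. Here v_5(20/7) = v_5(num) − v_5(den) = 1; compare against these criteria.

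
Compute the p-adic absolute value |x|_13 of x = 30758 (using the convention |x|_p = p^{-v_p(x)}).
|30758|_13 = 1/2197

Step 1 — compute v_13(x) by factoring powers of 13 out of the numerator and denominator: v_13(30758) = 3. Step 2 — apply |x|_p = p^{-v_p(x)} = 13^{-3} = 1/2197.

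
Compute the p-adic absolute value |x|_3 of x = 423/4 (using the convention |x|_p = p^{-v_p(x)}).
|423/4|_3 = 1/9

Step 1 — compute v_3(x) by factoring powers of 3 out of the numerator and denominator: v_3(423/4) = 2. Step 2 — apply |x|_p = p^{-v_p(x)} = 3^{-2} = 1/9.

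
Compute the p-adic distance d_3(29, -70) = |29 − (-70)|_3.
d_3(29, -70) = 1/9

Step 1 — x − y = 29 − (-70) = 99. Step 2 — v_3(99) = 2 (factor: 99 = (3^2 · 11); the sign does not affect v_p). Step 3 — |x − y|_3 = 3^{-2} = 1/9.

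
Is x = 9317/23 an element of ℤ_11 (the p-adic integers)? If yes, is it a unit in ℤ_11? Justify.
x ∈ ℤ_11 but not a unit; v_11(x) = 3 > 0

ℤ_11 = {x ∈ ℚ_11 : v_11(x) ≥ 0} and ℤ_11^× = {x ∈ ℤ_11 : v_11(x) = 0}. Here v_11(9317/23) = v_11(num) − v_11(den) = 3; compare against these criteria.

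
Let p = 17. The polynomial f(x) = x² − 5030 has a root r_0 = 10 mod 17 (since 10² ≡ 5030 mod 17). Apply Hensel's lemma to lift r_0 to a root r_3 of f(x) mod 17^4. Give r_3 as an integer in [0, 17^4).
r_3 = 33636 (mod 83521)

Hensel's recurrence: r_{i+1} = r_i − f(r_i)·(f′(r_i))^{-1} mod 17^{i+2}, with f′(x) = 2x. Iterate:
  r_0 = 10 (mod 17)
  r_1 = 112 (mod 289)
  r_2 = 4158 (mod 4913)
  r_3 = 33636 (mod 83521)
Final: r_3 = 33636, and one checks f(r_3) ≡ 0 mod 17^4.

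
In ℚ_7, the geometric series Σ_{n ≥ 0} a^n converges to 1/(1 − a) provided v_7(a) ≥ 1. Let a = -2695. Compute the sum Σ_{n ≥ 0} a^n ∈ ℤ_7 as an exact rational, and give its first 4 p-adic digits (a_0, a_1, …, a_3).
Σ a^n = 1/(1 − a) = 1/2696;  first 4 digits = (1, 0, 1, 6)

v_7(a) = 2 ≥ 1, so the series converges in ℤ_7 to 1/(1 − a) = 1/(1 − (-2695)) = 1/2696. Expand this rational in ℤ_7: compute digits iteratively via d_i = x_i mod 7, x_{i+1} = (x_i − d_i)/7. The first 4 digits are (1, 0, 1, 6).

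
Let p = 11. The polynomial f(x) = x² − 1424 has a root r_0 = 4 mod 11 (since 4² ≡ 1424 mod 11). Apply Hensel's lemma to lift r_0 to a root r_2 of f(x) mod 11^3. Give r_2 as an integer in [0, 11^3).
r_2 = 301 (mod 1331)

Hensel's recurrence: r_{i+1} = r_i − f(r_i)·(f′(r_i))^{-1} mod 11^{i+2}, with f′(x) = 2x. Iterate:
  r_0 = 4 (mod 11)
  r_1 = 59 (mod 121)
  r_2 = 301 (mod 1331)
Final: r_2 = 301, and one checks f(r_2) ≡ 0 mod 11^3.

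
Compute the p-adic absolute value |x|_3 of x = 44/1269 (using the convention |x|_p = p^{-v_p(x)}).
|44/1269|_3 = 27

Step 1 — compute v_3(x) by factoring powers of 3 out of the numerator and denominator: v_3(44/1269) = -3. Step 2 — apply |x|_p = p^{-v_p(x)} = 3^{3} = 27.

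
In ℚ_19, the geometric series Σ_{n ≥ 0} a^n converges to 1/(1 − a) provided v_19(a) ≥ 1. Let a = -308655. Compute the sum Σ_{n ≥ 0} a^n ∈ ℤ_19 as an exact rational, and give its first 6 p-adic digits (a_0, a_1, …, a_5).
Σ a^n = 1/(1 − a) = 1/308656;  first 6 digits = (1, 0, 0, 12, 16, 18)

v_19(a) = 3 ≥ 1, so the series converges in ℤ_19 to 1/(1 − a) = 1/(1 − (-308655)) = 1/308656. Expand this rational in ℤ_19: compute digits iteratively via d_i = x_i mod 19, x_{i+1} = (x_i − d_i)/19. The first 6 digits are (1, 0, 0, 12, 16, 18).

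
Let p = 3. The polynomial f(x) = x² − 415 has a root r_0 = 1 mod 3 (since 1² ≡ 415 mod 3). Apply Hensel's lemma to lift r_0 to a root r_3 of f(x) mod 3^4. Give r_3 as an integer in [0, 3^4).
r_3 = 46 (mod 81)

Hensel's recurrence: r_{i+1} = r_i − f(r_i)·(f′(r_i))^{-1} mod 3^{i+2}, with f′(x) = 2x. Iterate:
  r_0 = 1 (mod 3)
  r_1 = 1 (mod 9)
  r_2 = 19 (mod 27)
  r_3 = 46 (mod 81)
Final: r_3 = 46, and one checks f(r_3) ≡ 0 mod 3^4.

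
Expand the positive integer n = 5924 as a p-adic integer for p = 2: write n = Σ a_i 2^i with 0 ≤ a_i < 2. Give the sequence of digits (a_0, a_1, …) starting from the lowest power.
(a_0, a_1, …) = (0, 0, 1, 0, 0, 1, 0, 0, 1, 1, 1, 0, 1)

Repeated division by 2 gives the digits low-to-high: 5924 = 1·2^2 + 1·2^5 + 1·2^8 + 1·2^9 + 1·2^10 + 1·2^12. Digit sequence: (0, 0, 1, 0, 0, 1, 0, 0, 1, 1, 1, 0, 1).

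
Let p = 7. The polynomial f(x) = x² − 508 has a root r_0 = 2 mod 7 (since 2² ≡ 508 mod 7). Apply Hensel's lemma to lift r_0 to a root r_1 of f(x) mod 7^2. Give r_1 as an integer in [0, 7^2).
r_1 = 30 (mod 49)

Hensel's recurrence: r_{i+1} = r_i − f(r_i)·(f′(r_i))^{-1} mod 7^{i+2}, with f′(x) = 2x. Iterate:
  r_0 = 2 (mod 7)
  r_1 = 30 (mod 49)
Final: r_1 = 30, and one checks f(r_1) ≡ 0 mod 7^2.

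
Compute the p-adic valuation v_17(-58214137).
v_17(-58214137) = 5

v_17(n) is the largest exponent k such that 17^k divides n. Factor out: -58214137 = -17^5 · 41. (Sign doesn't affect v_p.) So v_17(-58214137) = 5.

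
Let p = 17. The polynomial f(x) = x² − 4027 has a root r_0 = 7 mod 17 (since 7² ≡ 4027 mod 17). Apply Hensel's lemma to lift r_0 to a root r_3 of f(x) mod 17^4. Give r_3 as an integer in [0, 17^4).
r_3 = 61394 (mod 83521)

Hensel's recurrence: r_{i+1} = r_i − f(r_i)·(f′(r_i))^{-1} mod 17^{i+2}, with f′(x) = 2x. Iterate:
  r_0 = 7 (mod 17)
  r_1 = 126 (mod 289)
  r_2 = 2438 (mod 4913)
  r_3 = 61394 (mod 83521)
Final: r_3 = 61394, and one checks f(r_3) ≡ 0 mod 17^4.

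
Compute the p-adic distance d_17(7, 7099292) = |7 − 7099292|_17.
d_17(7, 7099292) = 1/1419857

Step 1 — x − y = 7 − 7099292 = -7099285. Step 2 — v_17(-7099285) = 5 (factor: -7099285 = −(17^5 · 5); the sign does not affect v_p). Step 3 — |x − y|_17 = 17^{-5} = 1/1419857.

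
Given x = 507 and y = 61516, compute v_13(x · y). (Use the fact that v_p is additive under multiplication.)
v_13(31188612) = 5

v_p(x) = 2 (factor: 507 = 13^2 · 3); v_p(y) = 3 (factor: 61516 = 13^3 · 28). Additivity: v_p(xy) = v_p(x) + v_p(y) = 2 + 3 = 5. (Direct check: xy = 31188612 = 13^5 · (84).)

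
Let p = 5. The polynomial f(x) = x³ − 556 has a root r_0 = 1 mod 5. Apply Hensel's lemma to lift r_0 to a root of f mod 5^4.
r_3 = 336 (mod 625)

Hensel: r_{i+1} = r_i − f(r_i)/f′(r_i) mod 5^{i+2}, where f′(x) = 3x². Iterate:
  r_0 = 1 (mod 5)
  r_1 = 11 (mod 25)
  r_2 = 86 (mod 125)
  r_3 = 336 (mod 625)
Final: r = 336 with f(r) ≡ 0 mod 5^4.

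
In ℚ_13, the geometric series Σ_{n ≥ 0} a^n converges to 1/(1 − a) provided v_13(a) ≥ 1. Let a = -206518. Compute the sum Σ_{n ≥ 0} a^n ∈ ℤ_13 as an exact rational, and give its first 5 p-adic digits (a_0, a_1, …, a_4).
Σ a^n = 1/(1 − a) = 1/206519;  first 5 digits = (1, 0, 0, 10, 5)

v_13(a) = 3 ≥ 1, so the series converges in ℤ_13 to 1/(1 − a) = 1/(1 − (-206518)) = 1/206519. Expand this rational in ℤ_13: compute digits iteratively via d_i = x_i mod 13, x_{i+1} = (x_i − d_i)/13. The first 5 digits are (1, 0, 0, 10, 5).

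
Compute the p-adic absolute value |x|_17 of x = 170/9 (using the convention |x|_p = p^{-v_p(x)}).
|170/9|_17 = 1/17

Step 1 — compute v_17(x) by factoring powers of 17 out of the numerator and denominator: v_17(170/9) = 1. Step 2 — apply |x|_p = p^{-v_p(x)} = 17^{-1} = 1/17.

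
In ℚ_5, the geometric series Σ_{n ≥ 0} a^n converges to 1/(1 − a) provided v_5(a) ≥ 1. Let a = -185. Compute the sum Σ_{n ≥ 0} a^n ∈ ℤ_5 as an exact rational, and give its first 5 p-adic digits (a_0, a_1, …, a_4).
Σ a^n = 1/(1 − a) = 1/186;  first 5 digits = (1, 3, 1, 4, 4)

v_5(a) = 1 ≥ 1, so the series converges in ℤ_5 to 1/(1 − a) = 1/(1 − (-185)) = 1/186. Expand this rational in ℤ_5: compute digits iteratively via d_i = x_i mod 5, x_{i+1} = (x_i − d_i)/5. The first 5 digits are (1, 3, 1, 4, 4).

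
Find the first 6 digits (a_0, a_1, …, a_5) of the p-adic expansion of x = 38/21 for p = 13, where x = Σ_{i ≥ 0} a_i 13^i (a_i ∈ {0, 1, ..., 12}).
(a_0, …, a_5) = (8, 2, 6, 2, 6, 2)

v_13(38/21) = 0 (numerator and denominator both coprime to 13), so x ∈ ℤ_13^×. Compute digits iteratively via a_i = x_i mod 13, x_{i+1} = (x_i − a_i)/13, with x_0 = x:
  x_0 = 38/21;  a_0 = 8;  x_1 = (x_0 − 8)/13 = -10/21
  x_1 = -10/21;  a_1 = 2;  x_2 = (x_1 − 2)/13 = -4/21
  x_2 = -4/21;  a_2 = 6;  x_3 = (x_2 − 6)/13 = -10/21
  x_3 = -10/21;  a_3 = 2;  x_4 = (x_3 − 2)/13 = -4/21
  x_4 = -4/21;  a_4 = 6;  x_5 = (x_4 − 6)/13 = -10/21
  x_5 = -10/21;  a_5 = 2;  x_6 = (x_5 − 2)/13 = -4/21
Digits: (8, 2, 6, 2, 6, 2).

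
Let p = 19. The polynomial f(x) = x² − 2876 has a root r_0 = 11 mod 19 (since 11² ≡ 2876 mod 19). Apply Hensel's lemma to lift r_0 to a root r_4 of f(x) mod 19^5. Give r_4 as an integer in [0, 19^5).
r_4 = 1434340 (mod 2476099)

Hensel's recurrence: r_{i+1} = r_i − f(r_i)·(f′(r_i))^{-1} mod 19^{i+2}, with f′(x) = 2x. Iterate:
  r_0 = 11 (mod 19)
  r_1 = 87 (mod 361)
  r_2 = 809 (mod 6859)
  r_3 = 809 (mod 130321)
  r_4 = 1434340 (mod 2476099)
Final: r_4 = 1434340, and one checks f(r_4) ≡ 0 mod 19^5.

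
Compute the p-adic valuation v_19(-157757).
v_19(-157757) = 3

v_19(n) is the largest exponent k such that 19^k divides n. Factor out: -157757 = -19^3 · 23. (Sign doesn't affect v_p.) So v_19(-157757) = 3.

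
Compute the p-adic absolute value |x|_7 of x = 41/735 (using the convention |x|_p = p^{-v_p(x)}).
|41/735|_7 = 49

Step 1 — compute v_7(x) by factoring powers of 7 out of the numerator and denominator: v_7(41/735) = -2. Step 2 — apply |x|_p = p^{-v_p(x)} = 7^{2} = 49.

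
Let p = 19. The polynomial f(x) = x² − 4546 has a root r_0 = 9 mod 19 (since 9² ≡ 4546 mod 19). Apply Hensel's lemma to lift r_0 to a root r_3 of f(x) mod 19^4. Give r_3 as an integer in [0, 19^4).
r_3 = 72437 (mod 130321)

Hensel's recurrence: r_{i+1} = r_i − f(r_i)·(f′(r_i))^{-1} mod 19^{i+2}, with f′(x) = 2x. Iterate:
  r_0 = 9 (mod 19)
  r_1 = 237 (mod 361)
  r_2 = 3847 (mod 6859)
  r_3 = 72437 (mod 130321)
Final: r_3 = 72437, and one checks f(r_3) ≡ 0 mod 19^4.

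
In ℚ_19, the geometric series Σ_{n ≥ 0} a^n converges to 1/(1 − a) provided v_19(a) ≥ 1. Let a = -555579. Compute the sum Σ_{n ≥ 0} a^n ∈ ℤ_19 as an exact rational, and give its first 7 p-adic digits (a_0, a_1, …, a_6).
Σ a^n = 1/(1 − a) = 1/555580;  first 7 digits = (1, 0, 0, 14, 14, 18, 5)

v_19(a) = 3 ≥ 1, so the series converges in ℤ_19 to 1/(1 − a) = 1/(1 − (-555579)) = 1/555580. Expand this rational in ℤ_19: compute digits iteratively via d_i = x_i mod 19, x_{i+1} = (x_i − d_i)/19. The first 7 digits are (1, 0, 0, 14, 14, 18, 5).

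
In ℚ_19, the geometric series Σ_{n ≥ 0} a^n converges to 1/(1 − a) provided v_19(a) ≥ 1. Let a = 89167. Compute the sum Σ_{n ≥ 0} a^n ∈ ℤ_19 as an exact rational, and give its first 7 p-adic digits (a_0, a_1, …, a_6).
Σ a^n = 1/(1 − a) = -1/89166;  first 7 digits = (1, 0, 0, 13, 0, 0, 17)

v_19(a) = 3 ≥ 1, so the series converges in ℤ_19 to 1/(1 − a) = 1/(1 − 89167) = -1/89166. Expand this rational in ℤ_19: compute digits iteratively via d_i = x_i mod 19, x_{i+1} = (x_i − d_i)/19. The first 7 digits are (1, 0, 0, 13, 0, 0, 17).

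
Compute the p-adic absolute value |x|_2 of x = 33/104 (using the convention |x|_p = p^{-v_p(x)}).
|33/104|_2 = 8

Step 1 — compute v_2(x) by factoring powers of 2 out of the numerator and denominator: v_2(33/104) = -3. Step 2 — apply |x|_p = p^{-v_p(x)} = 2^{3} = 8.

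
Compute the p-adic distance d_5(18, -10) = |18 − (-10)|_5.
d_5(18, -10) = 1

Step 1 — x − y = 18 − (-10) = 28. Step 2 — v_5(28) = 0 (factor: 28 = (5^0 · 28); the sign does not affect v_p). Step 3 — |x − y|_5 = 5^{0} = 1.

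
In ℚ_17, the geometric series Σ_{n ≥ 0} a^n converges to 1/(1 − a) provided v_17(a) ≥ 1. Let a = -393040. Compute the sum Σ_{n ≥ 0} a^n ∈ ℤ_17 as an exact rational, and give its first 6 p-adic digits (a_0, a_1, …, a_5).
Σ a^n = 1/(1 − a) = 1/393041;  first 6 digits = (1, 0, 0, 5, 12, 16)

v_17(a) = 3 ≥ 1, so the series converges in ℤ_17 to 1/(1 − a) = 1/(1 − (-393040)) = 1/393041. Expand this rational in ℤ_17: compute digits iteratively via d_i = x_i mod 17, x_{i+1} = (x_i − d_i)/17. The first 6 digits are (1, 0, 0, 5, 12, 16).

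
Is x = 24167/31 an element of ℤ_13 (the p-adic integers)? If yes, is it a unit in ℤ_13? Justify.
x ∈ ℤ_13 but not a unit; v_13(x) = 3 > 0

ℤ_13 = {x ∈ ℚ_13 : v_13(x) ≥ 0} and ℤ_13^× = {x ∈ ℤ_13 : v_13(x) = 0}. Here v_13(24167/31) = v_13(num) − v_13(den) = 3; compare against these criteria.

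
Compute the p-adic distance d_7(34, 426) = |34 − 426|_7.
d_7(34, 426) = 1/49

Step 1 — x − y = 34 − 426 = -392. Step 2 — v_7(-392) = 2 (factor: -392 = −(7^2 · 8); the sign does not affect v_p). Step 3 — |x − y|_7 = 7^{-2} = 1/49.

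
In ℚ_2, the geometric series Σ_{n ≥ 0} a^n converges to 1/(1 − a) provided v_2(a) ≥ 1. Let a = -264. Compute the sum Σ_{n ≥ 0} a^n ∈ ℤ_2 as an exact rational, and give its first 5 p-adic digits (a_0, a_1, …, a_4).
Σ a^n = 1/(1 − a) = 1/265;  first 5 digits = (1, 0, 0, 1, 1)

v_2(a) = 3 ≥ 1, so the series converges in ℤ_2 to 1/(1 − a) = 1/(1 − (-264)) = 1/265. Expand this rational in ℤ_2: compute digits iteratively via d_i = x_i mod 2, x_{i+1} = (x_i − d_i)/2. The first 5 digits are (1, 0, 0, 1, 1).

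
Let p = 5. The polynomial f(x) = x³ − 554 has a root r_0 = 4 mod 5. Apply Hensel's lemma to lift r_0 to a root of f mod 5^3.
r_2 = 34 (mod 125)

Hensel: r_{i+1} = r_i − f(r_i)/f′(r_i) mod 5^{i+2}, where f′(x) = 3x². Iterate:
  r_0 = 4 (mod 5)
  r_1 = 9 (mod 25)
  r_2 = 34 (mod 125)
Final: r = 34 with f(r) ≡ 0 mod 5^3.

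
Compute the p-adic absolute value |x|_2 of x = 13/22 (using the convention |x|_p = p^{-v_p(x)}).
|13/22|_2 = 2

Step 1 — compute v_2(x) by factoring powers of 2 out of the numerator and denominator: v_2(13/22) = -1. Step 2 — apply |x|_p = p^{-v_p(x)} = 2^{1} = 2.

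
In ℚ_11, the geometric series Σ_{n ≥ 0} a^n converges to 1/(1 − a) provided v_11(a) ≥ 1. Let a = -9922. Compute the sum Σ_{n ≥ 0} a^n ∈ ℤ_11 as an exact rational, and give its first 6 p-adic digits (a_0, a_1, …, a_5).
Σ a^n = 1/(1 − a) = 1/9923;  first 6 digits = (1, 0, 6, 3, 2, 6)

v_11(a) = 2 ≥ 1, so the series converges in ℤ_11 to 1/(1 − a) = 1/(1 − (-9922)) = 1/9923. Expand this rational in ℤ_11: compute digits iteratively via d_i = x_i mod 11, x_{i+1} = (x_i − d_i)/11. The first 6 digits are (1, 0, 6, 3, 2, 6).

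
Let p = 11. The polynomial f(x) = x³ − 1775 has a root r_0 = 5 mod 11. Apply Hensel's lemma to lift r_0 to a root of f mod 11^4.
r_3 = 14305 (mod 14641)

Hensel: r_{i+1} = r_i − f(r_i)/f′(r_i) mod 11^{i+2}, where f′(x) = 3x². Iterate:
  r_0 = 5 (mod 11)
  r_1 = 27 (mod 121)
  r_2 = 995 (mod 1331)
  r_3 = 14305 (mod 14641)
Final: r = 14305 with f(r) ≡ 0 mod 11^4.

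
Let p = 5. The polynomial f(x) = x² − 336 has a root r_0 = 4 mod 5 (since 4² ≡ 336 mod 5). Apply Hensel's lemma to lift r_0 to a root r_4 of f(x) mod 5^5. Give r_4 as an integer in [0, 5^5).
r_4 = 1844 (mod 3125)

Hensel's recurrence: r_{i+1} = r_i − f(r_i)·(f′(r_i))^{-1} mod 5^{i+2}, with f′(x) = 2x. Iterate:
  r_0 = 4 (mod 5)
  r_1 = 19 (mod 25)
  r_2 = 94 (mod 125)
  r_3 = 594 (mod 625)
  r_4 = 1844 (mod 3125)
Final: r_4 = 1844, and one checks f(r_4) ≡ 0 mod 5^5.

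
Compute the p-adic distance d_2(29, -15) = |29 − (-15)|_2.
d_2(29, -15) = 1/4

Step 1 — x − y = 29 − (-15) = 44. Step 2 — v_2(44) = 2 (factor: 44 = (2^2 · 11); the sign does not affect v_p). Step 3 — |x − y|_2 = 2^{-2} = 1/4.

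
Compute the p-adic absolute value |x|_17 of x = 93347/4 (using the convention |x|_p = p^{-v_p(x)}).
|93347/4|_17 = 1/4913

Step 1 — compute v_17(x) by factoring powers of 17 out of the numerator and denominator: v_17(93347/4) = 3. Step 2 — apply |x|_p = p^{-v_p(x)} = 17^{-3} = 1/4913.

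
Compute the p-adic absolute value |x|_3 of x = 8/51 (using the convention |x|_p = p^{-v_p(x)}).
|8/51|_3 = 3

Step 1 — compute v_3(x) by factoring powers of 3 out of the numerator and denominator: v_3(8/51) = -1. Step 2 — apply |x|_p = p^{-v_p(x)} = 3^{1} = 3.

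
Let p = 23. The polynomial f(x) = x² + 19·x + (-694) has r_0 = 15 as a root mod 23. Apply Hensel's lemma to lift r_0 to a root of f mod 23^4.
r_3 = 1487 (mod 279841)

Hensel: r_{i+1} = r_i − f(r_i)·(f′(r_i))^{-1} mod 23^{i+2}, f′(x) = 2x + 19. Iterate:
  r_0 = 15 (mod 23)
  r_1 = 429 (mod 529)
  r_2 = 1487 (mod 12167)
  r_3 = 1487 (mod 279841)
Final: r = 1487 satisfies f(r) ≡ 0 mod 23^4.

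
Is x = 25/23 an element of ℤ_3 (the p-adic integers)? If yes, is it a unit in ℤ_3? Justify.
x ∈ ℤ_3^× (unit); v_3(x) = 0

ℤ_3 = {x ∈ ℚ_3 : v_3(x) ≥ 0} and ℤ_3^× = {x ∈ ℤ_3 : v_3(x) = 0}. Here v_3(25/23) = v_3(num) − v_3(den) = 0; compare against these criteria.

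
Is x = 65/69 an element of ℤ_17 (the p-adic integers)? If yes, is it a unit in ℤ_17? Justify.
x ∈ ℤ_17^× (unit); v_17(x) = 0

ℤ_17 = {x ∈ ℚ_17 : v_17(x) ≥ 0} and ℤ_17^× = {x ∈ ℤ_17 : v_17(x) = 0}. Here v_17(65/69) = v_17(num) − v_17(den) = 0; compare against these criteria.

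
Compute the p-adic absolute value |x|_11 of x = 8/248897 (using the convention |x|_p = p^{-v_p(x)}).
|8/248897|_11 = 14641

Step 1 — compute v_11(x) by factoring powers of 11 out of the numerator and denominator: v_11(8/248897) = -4. Step 2 — apply |x|_p = p^{-v_p(x)} = 11^{4} = 14641.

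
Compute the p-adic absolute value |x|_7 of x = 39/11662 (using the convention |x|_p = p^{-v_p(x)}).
|39/11662|_7 = 343

Step 1 — compute v_7(x) by factoring powers of 7 out of the numerator and denominator: v_7(39/11662) = -3. Step 2 — apply |x|_p = p^{-v_p(x)} = 7^{3} = 343.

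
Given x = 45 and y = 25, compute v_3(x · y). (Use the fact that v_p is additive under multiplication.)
v_3(1125) = 2

v_p(x) = 2 (factor: 45 = 3^2 · 5); v_p(y) = 0 (factor: 25 = 3^0 · 25). Additivity: v_p(xy) = v_p(x) + v_p(y) = 2 + 0 = 2. (Direct check: xy = 1125 = 3^2 · (125).)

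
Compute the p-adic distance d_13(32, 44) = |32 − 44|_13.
d_13(32, 44) = 1

Step 1 — x − y = 32 − 44 = -12. Step 2 — v_13(-12) = 0 (factor: -12 = −(13^0 · 12); the sign does not affect v_p). Step 3 — |x − y|_13 = 13^{0} = 1.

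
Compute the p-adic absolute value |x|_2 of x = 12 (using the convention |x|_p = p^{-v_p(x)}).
|12|_2 = 1/4

Step 1 — compute v_2(x) by factoring powers of 2 out of the numerator and denominator: v_2(12) = 2. Step 2 — apply |x|_p = p^{-v_p(x)} = 2^{-2} = 1/4.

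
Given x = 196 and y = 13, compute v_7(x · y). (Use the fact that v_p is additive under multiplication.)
v_7(2548) = 2

v_p(x) = 2 (factor: 196 = 7^2 · 4); v_p(y) = 0 (factor: 13 = 7^0 · 13). Additivity: v_p(xy) = v_p(x) + v_p(y) = 2 + 0 = 2. (Direct check: xy = 2548 = 7^2 · (52).)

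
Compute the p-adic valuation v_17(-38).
v_17(-38) = 0

v_17(n) is the largest exponent k such that 17^k divides n. Factor out: -38 = -17^0 · 38. (Sign doesn't affect v_p.) So v_17(-38) = 0.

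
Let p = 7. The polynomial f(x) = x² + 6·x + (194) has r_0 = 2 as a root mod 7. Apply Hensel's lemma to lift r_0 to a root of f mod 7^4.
r_3 = 520 (mod 2401)

Hensel: r_{i+1} = r_i − f(r_i)·(f′(r_i))^{-1} mod 7^{i+2}, f′(x) = 2x + 6. Iterate:
  r_0 = 2 (mod 7)
  r_1 = 30 (mod 49)
  r_2 = 177 (mod 343)
  r_3 = 520 (mod 2401)
Final: r = 520 satisfies f(r) ≡ 0 mod 7^4.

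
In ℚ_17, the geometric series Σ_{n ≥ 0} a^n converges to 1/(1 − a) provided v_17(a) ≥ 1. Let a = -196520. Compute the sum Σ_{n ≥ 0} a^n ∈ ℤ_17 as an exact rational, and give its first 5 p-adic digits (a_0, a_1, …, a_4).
Σ a^n = 1/(1 − a) = 1/196521;  first 5 digits = (1, 0, 0, 11, 14)

v_17(a) = 3 ≥ 1, so the series converges in ℤ_17 to 1/(1 − a) = 1/(1 − (-196520)) = 1/196521. Expand this rational in ℤ_17: compute digits iteratively via d_i = x_i mod 17, x_{i+1} = (x_i − d_i)/17. The first 5 digits are (1, 0, 0, 11, 14).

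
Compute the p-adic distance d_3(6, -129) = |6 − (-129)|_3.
d_3(6, -129) = 1/27

Step 1 — x − y = 6 − (-129) = 135. Step 2 — v_3(135) = 3 (factor: 135 = (3^3 · 5); the sign does not affect v_p). Step 3 — |x − y|_3 = 3^{-3} = 1/27.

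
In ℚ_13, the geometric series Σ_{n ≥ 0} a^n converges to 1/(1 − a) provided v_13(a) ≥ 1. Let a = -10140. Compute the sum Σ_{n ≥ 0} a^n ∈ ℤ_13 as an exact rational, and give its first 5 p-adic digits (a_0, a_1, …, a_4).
Σ a^n = 1/(1 − a) = 1/10141;  first 5 digits = (1, 0, 5, 8, 11)

v_13(a) = 2 ≥ 1, so the series converges in ℤ_13 to 1/(1 − a) = 1/(1 − (-10140)) = 1/10141. Expand this rational in ℤ_13: compute digits iteratively via d_i = x_i mod 13, x_{i+1} = (x_i − d_i)/13. The first 5 digits are (1, 0, 5, 8, 11).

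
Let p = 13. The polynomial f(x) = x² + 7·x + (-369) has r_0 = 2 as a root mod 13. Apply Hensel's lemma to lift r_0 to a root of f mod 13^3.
r_2 = 80 (mod 2197)

Hensel: r_{i+1} = r_i − f(r_i)·(f′(r_i))^{-1} mod 13^{i+2}, f′(x) = 2x + 7. Iterate:
  r_0 = 2 (mod 13)
  r_1 = 80 (mod 169)
  r_2 = 80 (mod 2197)
Final: r = 80 satisfies f(r) ≡ 0 mod 13^3.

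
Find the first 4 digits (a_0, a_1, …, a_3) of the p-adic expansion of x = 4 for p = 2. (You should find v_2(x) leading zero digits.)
(a_0, …, a_3) = (0, 0, 1, 0)

v_2(4) = 2, so a_0 = ... = a_1 = 0. Factor out: x = 2^2 · u with u = 1 a unit in ℤ_2. Expand u iteratively via a_{v+i} = u_i mod 2, u_{i+1} = (u_i − a_{v+i})/2:
  u_0 = 1;  a_2 = 1;  u_1 = (u_0 − 1)/2 = 0
  u_1 = 0;  a_3 = 0;  u_2 = (u_1 − 0)/2 = 0
Digits: (0, 0, 1, 0).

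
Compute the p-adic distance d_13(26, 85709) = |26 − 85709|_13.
d_13(26, 85709) = 1/28561

Step 1 — x − y = 26 − 85709 = -85683. Step 2 — v_13(-85683) = 4 (factor: -85683 = −(13^4 · 3); the sign does not affect v_p). Step 3 — |x − y|_13 = 13^{-4} = 1/28561.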